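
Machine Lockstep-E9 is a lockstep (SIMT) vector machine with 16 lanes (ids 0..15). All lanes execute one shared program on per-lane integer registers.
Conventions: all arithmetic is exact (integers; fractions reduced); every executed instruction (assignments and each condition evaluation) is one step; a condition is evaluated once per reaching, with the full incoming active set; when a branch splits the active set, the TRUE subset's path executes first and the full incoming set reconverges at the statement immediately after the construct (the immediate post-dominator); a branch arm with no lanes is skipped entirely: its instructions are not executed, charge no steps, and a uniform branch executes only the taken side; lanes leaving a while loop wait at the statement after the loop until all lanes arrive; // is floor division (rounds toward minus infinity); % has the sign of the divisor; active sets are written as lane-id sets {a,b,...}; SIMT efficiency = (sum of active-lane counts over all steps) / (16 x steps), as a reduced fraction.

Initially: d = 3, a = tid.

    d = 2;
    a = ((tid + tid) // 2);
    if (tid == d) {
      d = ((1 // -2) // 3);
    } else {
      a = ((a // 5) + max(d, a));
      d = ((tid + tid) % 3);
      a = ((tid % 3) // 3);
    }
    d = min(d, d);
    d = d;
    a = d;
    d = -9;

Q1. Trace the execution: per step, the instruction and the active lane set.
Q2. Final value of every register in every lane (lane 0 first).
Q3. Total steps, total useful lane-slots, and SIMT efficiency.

step 0: d <- 2                       {0,1,2,3,4,5,6,7,8,9,10,11,12,13,14,15}
step 1: a <- ((tid + tid) // 2)      {0,1,2,3,4,5,6,7,8,9,10,11,12,13,14,15}
step 2: eval (tid == d)              {0,1,2,3,4,5,6,7,8,9,10,11,12,13,14,15}
step 3: d <- ((1 // -2) // 3)        {2}
step 4: a <- ((a // 5) + max(d, a))  {0,1,3,4,5,6,7,8,9,10,11,12,13,14,15}
step 5: d <- ((tid + tid) % 3)       {0,1,3,4,5,6,7,8,9,10,11,12,13,14,15}
step 6: a <- ((tid % 3) // 3)        {0,1,3,4,5,6,7,8,9,10,11,12,13,14,15}
step 7: d <- min(d, d)               {0,1,2,3,4,5,6,7,8,9,10,11,12,13,14,15}
step 8: d <- d                       {0,1,2,3,4,5,6,7,8,9,10,11,12,13,14,15}
step 9: a <- d                       {0,1,2,3,4,5,6,7,8,9,10,11,12,13,14,15}
step 10: d <- -9                      {0,1,2,3,4,5,6,7,8,9,10,11,12,13,14,15}

Answer: 11 steps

d: -9,-9,-9,-9,-9,-9,-9,-9,-9,-9,-9,-9,-9,-9,-9,-9
a: 0,2,-1,0,2,1,0,2,1,0,2,1,0,2,1,0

steps = 11; useful = 158; efficiency = 158/176 = 79/88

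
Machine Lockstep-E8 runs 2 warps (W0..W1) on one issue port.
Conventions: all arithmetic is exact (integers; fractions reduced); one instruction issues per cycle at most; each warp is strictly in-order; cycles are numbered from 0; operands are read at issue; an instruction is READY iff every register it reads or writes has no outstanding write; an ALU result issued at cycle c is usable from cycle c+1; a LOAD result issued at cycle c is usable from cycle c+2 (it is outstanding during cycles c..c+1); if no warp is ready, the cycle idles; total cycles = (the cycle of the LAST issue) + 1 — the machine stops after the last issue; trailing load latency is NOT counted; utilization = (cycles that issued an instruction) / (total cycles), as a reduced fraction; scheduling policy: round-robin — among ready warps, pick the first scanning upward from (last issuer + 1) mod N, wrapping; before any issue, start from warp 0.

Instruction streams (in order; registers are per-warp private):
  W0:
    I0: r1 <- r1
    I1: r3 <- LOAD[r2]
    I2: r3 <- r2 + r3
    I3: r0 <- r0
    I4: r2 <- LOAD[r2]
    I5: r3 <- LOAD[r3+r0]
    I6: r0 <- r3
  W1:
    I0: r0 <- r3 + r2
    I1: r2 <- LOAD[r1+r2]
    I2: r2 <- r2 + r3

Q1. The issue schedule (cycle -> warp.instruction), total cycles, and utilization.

cycle 0: W0.I0
cycle 1: W1.I0
cycle 2: W0.I1
cycle 3: W1.I1
cycle 4: W0.I2
cycle 5: W1.I2
cycle 6: W0.I3
cycle 7: W0.I4
cycle 8: W0.I5
cycle 9: idle
cycle 10: W0.I6

Answer: 11 cycles, utilization 10/11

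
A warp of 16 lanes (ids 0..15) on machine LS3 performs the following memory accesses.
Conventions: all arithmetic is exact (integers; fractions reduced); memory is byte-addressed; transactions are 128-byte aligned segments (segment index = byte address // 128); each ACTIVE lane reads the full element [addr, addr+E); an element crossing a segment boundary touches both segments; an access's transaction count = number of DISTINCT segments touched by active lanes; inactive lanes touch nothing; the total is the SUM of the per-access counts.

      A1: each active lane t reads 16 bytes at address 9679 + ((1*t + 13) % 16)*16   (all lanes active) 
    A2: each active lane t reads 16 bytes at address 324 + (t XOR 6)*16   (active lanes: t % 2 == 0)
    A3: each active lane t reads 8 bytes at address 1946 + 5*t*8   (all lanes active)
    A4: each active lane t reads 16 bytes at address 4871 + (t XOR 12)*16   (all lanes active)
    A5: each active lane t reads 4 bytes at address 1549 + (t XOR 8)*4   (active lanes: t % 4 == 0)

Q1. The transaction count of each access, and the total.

A1: 3 transactions
A2: 3 transactions
A3: 5 transactions
A4: 3 transactions
A5: 1 transaction

Answer: 3,3,5,3,1; total 15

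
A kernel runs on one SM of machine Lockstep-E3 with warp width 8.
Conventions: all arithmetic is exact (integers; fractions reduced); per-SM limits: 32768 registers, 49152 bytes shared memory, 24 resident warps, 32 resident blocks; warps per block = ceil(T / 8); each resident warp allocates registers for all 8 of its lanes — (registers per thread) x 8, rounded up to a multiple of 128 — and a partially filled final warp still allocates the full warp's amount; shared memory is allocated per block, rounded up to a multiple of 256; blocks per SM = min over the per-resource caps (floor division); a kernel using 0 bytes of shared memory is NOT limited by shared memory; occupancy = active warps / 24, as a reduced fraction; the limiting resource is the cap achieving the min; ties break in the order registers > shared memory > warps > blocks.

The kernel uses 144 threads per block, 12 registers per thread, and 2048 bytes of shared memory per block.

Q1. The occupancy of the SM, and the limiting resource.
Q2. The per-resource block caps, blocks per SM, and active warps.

Answer: occupancy 3/4, limited by warps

registers: 14 blocks
shared memory: 24 blocks
warps: 1 block
blocks: 32 blocks

Answer: 1 block, 18 active warps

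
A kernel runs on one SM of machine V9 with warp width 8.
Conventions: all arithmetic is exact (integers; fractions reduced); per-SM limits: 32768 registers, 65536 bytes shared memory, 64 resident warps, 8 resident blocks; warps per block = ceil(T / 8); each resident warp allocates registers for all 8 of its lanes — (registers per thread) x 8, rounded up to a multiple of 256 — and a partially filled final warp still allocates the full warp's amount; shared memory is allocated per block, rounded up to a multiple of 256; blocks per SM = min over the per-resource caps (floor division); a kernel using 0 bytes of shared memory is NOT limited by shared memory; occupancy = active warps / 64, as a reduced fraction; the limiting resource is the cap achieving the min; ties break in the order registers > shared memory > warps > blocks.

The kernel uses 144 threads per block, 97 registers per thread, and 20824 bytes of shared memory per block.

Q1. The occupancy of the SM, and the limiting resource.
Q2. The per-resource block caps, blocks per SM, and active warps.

Answer: occupancy 9/32, limited by registers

registers: 1 block
shared memory: 3 blocks
warps: 3 blocks
blocks: 8 blocks

Answer: 1 block, 18 active warps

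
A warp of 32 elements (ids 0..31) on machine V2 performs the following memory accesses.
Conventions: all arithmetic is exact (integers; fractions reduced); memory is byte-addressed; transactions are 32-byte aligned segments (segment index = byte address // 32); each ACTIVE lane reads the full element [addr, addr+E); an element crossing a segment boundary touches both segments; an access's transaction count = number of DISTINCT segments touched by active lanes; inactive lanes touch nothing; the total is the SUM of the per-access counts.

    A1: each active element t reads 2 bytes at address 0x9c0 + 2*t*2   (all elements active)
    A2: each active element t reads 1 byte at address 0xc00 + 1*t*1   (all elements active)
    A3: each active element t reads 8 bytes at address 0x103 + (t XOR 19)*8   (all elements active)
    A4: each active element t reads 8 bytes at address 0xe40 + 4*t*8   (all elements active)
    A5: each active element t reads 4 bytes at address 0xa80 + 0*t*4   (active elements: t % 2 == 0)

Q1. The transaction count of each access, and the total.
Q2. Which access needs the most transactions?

A1: 4 transactions
A2: 1 transaction
A3: 9 transactions
A4: 32 transactions
A5: 1 transaction

Answer: 4,1,9,32,1; total 47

Answer: A4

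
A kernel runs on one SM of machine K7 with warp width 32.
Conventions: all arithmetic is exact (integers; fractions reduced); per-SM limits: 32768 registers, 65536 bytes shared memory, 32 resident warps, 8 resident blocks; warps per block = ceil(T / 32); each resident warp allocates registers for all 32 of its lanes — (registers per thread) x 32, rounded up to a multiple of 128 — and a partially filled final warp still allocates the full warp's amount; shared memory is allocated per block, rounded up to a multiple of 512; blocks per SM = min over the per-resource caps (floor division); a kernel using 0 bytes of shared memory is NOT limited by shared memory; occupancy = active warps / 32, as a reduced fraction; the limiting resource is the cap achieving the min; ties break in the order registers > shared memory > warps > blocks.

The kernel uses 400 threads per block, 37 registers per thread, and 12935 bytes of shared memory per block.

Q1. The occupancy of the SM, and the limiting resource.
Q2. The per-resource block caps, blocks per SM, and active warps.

Answer: occupancy 13/32, limited by registers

registers: 1 block
shared memory: 4 blocks
warps: 2 blocks
blocks: 8 blocks

Answer: 1 block, 13 active warps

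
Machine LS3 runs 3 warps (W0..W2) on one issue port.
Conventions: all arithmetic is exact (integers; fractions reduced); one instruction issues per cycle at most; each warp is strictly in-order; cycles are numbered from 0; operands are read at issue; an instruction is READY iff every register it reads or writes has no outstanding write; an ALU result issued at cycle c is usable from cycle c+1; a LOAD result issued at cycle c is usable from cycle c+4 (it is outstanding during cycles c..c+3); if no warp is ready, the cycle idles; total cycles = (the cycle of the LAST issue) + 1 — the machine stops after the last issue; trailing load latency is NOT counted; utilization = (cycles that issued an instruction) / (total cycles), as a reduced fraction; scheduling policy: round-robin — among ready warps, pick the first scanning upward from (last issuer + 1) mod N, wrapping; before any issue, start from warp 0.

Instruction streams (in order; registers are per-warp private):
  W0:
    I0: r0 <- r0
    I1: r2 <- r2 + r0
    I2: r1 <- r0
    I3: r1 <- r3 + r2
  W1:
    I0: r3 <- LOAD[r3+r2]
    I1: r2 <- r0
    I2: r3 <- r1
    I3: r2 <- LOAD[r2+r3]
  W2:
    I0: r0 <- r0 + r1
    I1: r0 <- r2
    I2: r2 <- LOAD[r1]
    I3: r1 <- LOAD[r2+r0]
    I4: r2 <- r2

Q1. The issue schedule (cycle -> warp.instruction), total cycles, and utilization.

cycle 0: W0.I0
cycle 1: W1.I0
cycle 2: W2.I0
cycle 3: W0.I1
cycle 4: W1.I1
cycle 5: W2.I1
cycle 6: W0.I2
cycle 7: W1.I2
cycle 8: W2.I2
cycle 9: W0.I3
cycle 10: W1.I3
cycle 11: idle
cycle 12: W2.I3
cycle 13: W2.I4

Answer: 14 cycles, utilization 13/14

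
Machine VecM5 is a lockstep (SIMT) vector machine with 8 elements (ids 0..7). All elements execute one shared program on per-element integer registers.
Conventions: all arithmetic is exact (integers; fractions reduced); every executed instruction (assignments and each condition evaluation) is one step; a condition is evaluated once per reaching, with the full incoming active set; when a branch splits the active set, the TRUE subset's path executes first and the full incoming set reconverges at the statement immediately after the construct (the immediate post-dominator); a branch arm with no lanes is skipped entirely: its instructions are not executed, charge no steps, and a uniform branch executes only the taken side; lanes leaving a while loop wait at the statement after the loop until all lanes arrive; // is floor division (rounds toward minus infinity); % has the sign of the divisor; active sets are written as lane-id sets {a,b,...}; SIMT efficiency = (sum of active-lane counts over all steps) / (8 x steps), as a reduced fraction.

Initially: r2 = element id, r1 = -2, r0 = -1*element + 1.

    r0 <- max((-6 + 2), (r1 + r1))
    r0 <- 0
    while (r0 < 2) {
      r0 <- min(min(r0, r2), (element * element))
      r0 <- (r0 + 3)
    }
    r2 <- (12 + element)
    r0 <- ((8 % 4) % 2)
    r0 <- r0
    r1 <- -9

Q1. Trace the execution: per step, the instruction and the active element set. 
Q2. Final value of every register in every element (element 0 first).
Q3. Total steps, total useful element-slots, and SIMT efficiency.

step 0: r0 <- max((-6 + 2), (r1 + r1)) {0,1,2,3,4,5,6,7}
step 1: r0 <- 0                      {0,1,2,3,4,5,6,7}
step 2: eval (r0 < 2)                {0,1,2,3,4,5,6,7}
step 3: r0 <- min(min(r0, r2), (element * element)) {0,1,2,3,4,5,6,7}
step 4: r0 <- (r0 + 3)               {0,1,2,3,4,5,6,7}
step 5: eval (r0 < 2)                {0,1,2,3,4,5,6,7}
step 6: r2 <- (12 + element)         {0,1,2,3,4,5,6,7}
step 7: r0 <- ((8 % 4) % 2)          {0,1,2,3,4,5,6,7}
step 8: r0 <- r0                     {0,1,2,3,4,5,6,7}
step 9: r1 <- -9                     {0,1,2,3,4,5,6,7}

Answer: 10 steps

r2: 12,13,14,15,16,17,18,19
r1: -9,-9,-9,-9,-9,-9,-9,-9
r0: 0,0,0,0,0,0,0,0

steps = 10; useful = 80; efficiency = 80/80 = 1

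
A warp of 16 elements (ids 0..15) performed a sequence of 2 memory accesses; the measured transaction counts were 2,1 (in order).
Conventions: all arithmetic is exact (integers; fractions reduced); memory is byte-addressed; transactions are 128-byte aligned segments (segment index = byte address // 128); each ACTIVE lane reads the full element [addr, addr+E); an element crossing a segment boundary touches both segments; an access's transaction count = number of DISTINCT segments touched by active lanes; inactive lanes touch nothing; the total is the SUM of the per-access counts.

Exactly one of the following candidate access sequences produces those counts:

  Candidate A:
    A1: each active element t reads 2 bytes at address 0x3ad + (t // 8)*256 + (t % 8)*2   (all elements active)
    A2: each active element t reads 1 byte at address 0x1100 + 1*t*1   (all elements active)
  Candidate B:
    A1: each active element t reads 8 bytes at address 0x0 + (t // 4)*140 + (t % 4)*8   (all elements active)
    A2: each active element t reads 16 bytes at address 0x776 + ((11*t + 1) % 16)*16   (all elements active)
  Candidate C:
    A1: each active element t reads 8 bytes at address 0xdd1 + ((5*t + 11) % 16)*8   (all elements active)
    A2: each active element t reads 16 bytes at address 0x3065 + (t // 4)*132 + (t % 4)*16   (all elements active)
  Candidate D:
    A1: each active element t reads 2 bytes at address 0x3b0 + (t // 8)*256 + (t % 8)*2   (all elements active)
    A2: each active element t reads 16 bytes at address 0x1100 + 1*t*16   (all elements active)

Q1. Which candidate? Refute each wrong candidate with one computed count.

B: A1 gives 4 transactions, not 2
C: A2 gives 5 transactions, not 1
D: A2 gives 2 transactions, not 1
A: all counts match (2,1)

Answer: A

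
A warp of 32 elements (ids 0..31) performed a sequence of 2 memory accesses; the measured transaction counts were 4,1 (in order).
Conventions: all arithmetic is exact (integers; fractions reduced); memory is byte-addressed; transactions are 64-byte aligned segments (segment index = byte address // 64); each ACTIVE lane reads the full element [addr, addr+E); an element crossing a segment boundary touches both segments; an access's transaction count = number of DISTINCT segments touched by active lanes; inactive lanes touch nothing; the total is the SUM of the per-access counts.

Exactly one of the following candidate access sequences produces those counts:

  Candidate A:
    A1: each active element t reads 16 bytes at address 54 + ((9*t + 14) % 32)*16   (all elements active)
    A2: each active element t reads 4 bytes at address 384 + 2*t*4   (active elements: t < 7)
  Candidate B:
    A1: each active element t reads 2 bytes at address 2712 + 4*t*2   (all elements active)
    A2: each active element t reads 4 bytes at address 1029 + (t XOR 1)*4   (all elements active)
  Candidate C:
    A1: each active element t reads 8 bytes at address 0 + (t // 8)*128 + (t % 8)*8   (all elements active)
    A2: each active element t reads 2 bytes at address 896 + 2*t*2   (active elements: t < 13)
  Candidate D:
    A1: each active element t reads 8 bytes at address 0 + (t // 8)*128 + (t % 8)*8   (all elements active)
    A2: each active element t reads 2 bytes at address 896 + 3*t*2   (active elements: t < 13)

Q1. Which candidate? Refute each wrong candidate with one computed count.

A: A1 gives 9 transactions, not 4
B: A1 gives 5 transactions, not 4
D: A2 gives 2 transactions, not 1
C: all counts match (4,1)

Answer: C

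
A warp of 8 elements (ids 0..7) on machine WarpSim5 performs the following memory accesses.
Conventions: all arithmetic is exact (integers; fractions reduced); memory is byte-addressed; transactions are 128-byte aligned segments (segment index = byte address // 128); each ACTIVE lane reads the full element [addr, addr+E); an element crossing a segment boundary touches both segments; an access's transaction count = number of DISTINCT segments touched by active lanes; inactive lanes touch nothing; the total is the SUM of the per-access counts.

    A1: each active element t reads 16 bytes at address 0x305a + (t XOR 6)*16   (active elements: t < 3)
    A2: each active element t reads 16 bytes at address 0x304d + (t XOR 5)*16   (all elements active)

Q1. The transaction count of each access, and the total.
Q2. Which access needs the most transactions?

A1: 1 transaction
A2: 2 transactions

Answer: 1,2; total 3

Answer: A2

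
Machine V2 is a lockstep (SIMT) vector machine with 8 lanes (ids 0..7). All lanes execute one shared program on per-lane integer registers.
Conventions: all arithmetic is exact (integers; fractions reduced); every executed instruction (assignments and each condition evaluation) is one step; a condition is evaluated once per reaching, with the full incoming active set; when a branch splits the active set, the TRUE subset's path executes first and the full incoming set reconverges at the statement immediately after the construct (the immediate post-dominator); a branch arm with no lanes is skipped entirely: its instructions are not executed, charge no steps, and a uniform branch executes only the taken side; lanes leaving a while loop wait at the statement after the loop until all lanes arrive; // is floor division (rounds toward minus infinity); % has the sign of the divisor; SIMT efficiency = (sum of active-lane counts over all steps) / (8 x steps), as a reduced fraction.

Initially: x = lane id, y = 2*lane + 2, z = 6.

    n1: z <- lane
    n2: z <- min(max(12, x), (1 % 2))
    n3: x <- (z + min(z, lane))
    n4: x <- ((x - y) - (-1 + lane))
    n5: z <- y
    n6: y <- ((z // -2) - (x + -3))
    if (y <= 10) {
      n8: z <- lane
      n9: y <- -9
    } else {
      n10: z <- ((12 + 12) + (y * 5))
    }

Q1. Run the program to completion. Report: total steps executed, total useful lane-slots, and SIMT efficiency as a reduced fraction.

Answer: 10 steps, 69 useful, 69/80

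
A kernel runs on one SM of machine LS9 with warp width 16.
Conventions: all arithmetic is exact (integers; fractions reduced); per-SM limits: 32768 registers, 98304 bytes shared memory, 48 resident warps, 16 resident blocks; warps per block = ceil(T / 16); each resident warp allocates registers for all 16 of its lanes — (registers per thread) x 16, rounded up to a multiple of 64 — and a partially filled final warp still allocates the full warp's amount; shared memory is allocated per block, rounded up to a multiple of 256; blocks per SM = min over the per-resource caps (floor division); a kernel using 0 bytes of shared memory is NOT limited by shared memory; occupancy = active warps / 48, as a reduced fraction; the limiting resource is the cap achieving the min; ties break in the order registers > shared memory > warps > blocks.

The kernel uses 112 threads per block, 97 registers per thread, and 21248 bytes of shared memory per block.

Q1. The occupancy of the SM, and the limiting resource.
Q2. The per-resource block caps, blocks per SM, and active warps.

Answer: occupancy 7/24, limited by registers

registers: 2 blocks
shared memory: 4 blocks
warps: 6 blocks
blocks: 16 blocks

Answer: 2 blocks, 14 active warps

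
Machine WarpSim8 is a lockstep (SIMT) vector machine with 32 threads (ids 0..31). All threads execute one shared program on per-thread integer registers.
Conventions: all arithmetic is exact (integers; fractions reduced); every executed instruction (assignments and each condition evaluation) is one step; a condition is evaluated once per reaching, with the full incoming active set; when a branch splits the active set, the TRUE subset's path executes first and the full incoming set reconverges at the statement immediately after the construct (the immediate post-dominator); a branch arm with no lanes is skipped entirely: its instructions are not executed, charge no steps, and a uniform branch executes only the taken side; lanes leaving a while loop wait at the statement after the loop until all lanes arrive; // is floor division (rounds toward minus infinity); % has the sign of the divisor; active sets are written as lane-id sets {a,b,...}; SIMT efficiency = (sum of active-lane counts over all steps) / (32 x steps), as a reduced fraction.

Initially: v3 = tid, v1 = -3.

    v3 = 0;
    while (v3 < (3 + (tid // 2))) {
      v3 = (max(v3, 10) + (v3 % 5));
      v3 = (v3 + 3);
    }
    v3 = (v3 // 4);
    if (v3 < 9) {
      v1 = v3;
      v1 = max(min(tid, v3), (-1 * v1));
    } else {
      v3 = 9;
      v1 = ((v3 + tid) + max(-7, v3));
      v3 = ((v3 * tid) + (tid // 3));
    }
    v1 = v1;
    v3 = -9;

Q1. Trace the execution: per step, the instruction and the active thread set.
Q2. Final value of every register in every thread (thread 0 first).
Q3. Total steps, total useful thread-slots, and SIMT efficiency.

step 0: v3 <- 0                      {0,1,2,3,4,5,6,7,8,9,10,11,12,13,14,15,16,17,18,19,20,21,22,23,24,25,26,27,28,29,30,31}
step 1: eval (v3 < (3 + (tid // 2))) {0,1,2,3,4,5,6,7,8,9,10,11,12,13,14,15,16,17,18,19,20,21,22,23,24,25,26,27,28,29,30,31}
step 2: v3 <- (max(v3, 10) + (v3 % 5)) {0,1,2,3,4,5,6,7,8,9,10,11,12,13,14,15,16,17,18,19,20,21,22,23,24,25,26,27,28,29,30,31}
step 3: v3 <- (v3 + 3)               {0,1,2,3,4,5,6,7,8,9,10,11,12,13,14,15,16,17,18,19,20,21,22,23,24,25,26,27,28,29,30,31}
step 4: eval (v3 < (3 + (tid // 2))) {0,1,2,3,4,5,6,7,8,9,10,11,12,13,14,15,16,17,18,19,20,21,22,23,24,25,26,27,28,29,30,31}
step 5: v3 <- (max(v3, 10) + (v3 % 5)) {22,23,24,25,26,27,28,29,30,31}
step 6: v3 <- (v3 + 3)               {22,23,24,25,26,27,28,29,30,31}
step 7: eval (v3 < (3 + (tid // 2))) {22,23,24,25,26,27,28,29,30,31}
step 8: v3 <- (v3 // 4)              {0,1,2,3,4,5,6,7,8,9,10,11,12,13,14,15,16,17,18,19,20,21,22,23,24,25,26,27,28,29,30,31}
step 9: eval (v3 < 9)                {0,1,2,3,4,5,6,7,8,9,10,11,12,13,14,15,16,17,18,19,20,21,22,23,24,25,26,27,28,29,30,31}
step 10: v1 <- v3                     {0,1,2,3,4,5,6,7,8,9,10,11,12,13,14,15,16,17,18,19,20,21,22,23,24,25,26,27,28,29,30,31}
step 11: v1 <- max(min(tid, v3), (-1 * v1)) {0,1,2,3,4,5,6,7,8,9,10,11,12,13,14,15,16,17,18,19,20,21,22,23,24,25,26,27,28,29,30,31}
step 12: v1 <- v1                     {0,1,2,3,4,5,6,7,8,9,10,11,12,13,14,15,16,17,18,19,20,21,22,23,24,25,26,27,28,29,30,31}
step 13: v3 <- -9                     {0,1,2,3,4,5,6,7,8,9,10,11,12,13,14,15,16,17,18,19,20,21,22,23,24,25,26,27,28,29,30,31}

Answer: 14 steps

v3: -9,-9,-9,-9,-9,-9,-9,-9,-9,-9,-9,-9,-9,-9,-9,-9,-9,-9,-9,-9,-9,-9,-9,-9,-9,-9,-9,-9,-9,-9,-9,-9
v1: 0,1,2,3,3,3,3,3,3,3,3,3,3,3,3,3,3,3,3,3,3,3,4,4,4,4,4,4,4,4,4,4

steps = 14; useful = 382; efficiency = 382/448 = 191/224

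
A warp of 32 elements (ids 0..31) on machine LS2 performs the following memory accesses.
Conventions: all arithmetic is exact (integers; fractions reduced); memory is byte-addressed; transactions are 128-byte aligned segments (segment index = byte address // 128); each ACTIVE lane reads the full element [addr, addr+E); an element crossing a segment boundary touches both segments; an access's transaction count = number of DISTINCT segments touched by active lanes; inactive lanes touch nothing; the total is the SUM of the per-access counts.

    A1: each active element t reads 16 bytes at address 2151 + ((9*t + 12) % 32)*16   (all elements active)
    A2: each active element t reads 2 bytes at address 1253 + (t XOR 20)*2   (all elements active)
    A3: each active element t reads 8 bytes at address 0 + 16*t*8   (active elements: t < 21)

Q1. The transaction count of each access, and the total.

A1: 5 transactions
A2: 2 transactions
A3: 21 transactions

Answer: 5,2,21; total 28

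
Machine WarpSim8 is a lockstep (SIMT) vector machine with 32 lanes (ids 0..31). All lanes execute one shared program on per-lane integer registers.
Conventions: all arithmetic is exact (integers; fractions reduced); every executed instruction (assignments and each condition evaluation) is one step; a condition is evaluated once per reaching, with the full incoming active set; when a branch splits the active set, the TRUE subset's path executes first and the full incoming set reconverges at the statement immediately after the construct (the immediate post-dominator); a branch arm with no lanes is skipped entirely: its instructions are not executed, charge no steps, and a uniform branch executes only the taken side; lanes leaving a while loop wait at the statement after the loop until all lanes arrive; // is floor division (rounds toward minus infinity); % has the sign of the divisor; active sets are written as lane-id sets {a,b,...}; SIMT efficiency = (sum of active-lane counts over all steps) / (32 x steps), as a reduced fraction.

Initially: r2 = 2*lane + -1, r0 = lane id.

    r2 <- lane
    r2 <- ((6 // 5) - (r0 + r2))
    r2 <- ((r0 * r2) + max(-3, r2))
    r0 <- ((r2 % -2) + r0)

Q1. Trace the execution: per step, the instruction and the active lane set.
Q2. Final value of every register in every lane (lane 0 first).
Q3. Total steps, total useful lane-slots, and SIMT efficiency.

step 0: r2 <- lane                   {0,1,2,3,4,5,6,7,8,9,10,11,12,13,14,15,16,17,18,19,20,21,22,23,24,25,26,27,28,29,30,31}
step 1: r2 <- ((6 // 5) - (r0 + r2)) {0,1,2,3,4,5,6,7,8,9,10,11,12,13,14,15,16,17,18,19,20,21,22,23,24,25,26,27,28,29,30,31}
step 2: r2 <- ((r0 * r2) + max(-3, r2)) {0,1,2,3,4,5,6,7,8,9,10,11,12,13,14,15,16,17,18,19,20,21,22,23,24,25,26,27,28,29,30,31}
step 3: r0 <- ((r2 % -2) + r0)       {0,1,2,3,4,5,6,7,8,9,10,11,12,13,14,15,16,17,18,19,20,21,22,23,24,25,26,27,28,29,30,31}

Answer: 4 steps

r2: 1,-2,-9,-18,-31,-48,-69,-94,-123,-156,-193,-234,-279,-328,-381,-438,-499,-564,-633,-706,-783,-864,-949,-1038,-1131,-1228,-1329,-1434,-1543,-1656,-1773,-1894
r0: -1,1,1,3,3,5,5,7,7,9,9,11,11,13,13,15,15,17,17,19,19,21,21,23,23,25,25,27,27,29,29,31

steps = 4; useful = 128; efficiency = 128/128 = 1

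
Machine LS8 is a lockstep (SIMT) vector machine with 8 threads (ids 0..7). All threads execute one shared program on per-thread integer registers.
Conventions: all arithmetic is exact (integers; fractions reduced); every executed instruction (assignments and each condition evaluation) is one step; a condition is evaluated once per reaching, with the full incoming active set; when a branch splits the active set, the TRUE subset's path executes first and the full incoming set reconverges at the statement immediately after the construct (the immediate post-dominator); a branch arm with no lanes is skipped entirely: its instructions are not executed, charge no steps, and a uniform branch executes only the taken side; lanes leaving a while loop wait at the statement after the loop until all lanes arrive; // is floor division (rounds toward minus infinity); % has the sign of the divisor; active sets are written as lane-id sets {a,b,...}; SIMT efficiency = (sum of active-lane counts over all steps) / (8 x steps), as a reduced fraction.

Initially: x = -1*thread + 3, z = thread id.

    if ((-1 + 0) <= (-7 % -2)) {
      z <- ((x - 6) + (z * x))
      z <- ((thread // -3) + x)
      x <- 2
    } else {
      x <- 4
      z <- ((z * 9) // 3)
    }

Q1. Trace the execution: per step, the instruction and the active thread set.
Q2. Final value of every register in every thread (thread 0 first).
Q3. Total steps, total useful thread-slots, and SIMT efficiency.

step 0: eval ((-1 + 0) <= (-7 % -2)) {0,1,2,3,4,5,6,7}
step 1: z <- ((x - 6) + (z * x))     {0,1,2,3,4,5,6,7}
step 2: z <- ((thread // -3) + x)    {0,1,2,3,4,5,6,7}
step 3: x <- 2                       {0,1,2,3,4,5,6,7}

Answer: 4 steps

x: 2,2,2,2,2,2,2,2
z: 3,1,0,-1,-3,-4,-5,-7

steps = 4; useful = 32; efficiency = 32/32 = 1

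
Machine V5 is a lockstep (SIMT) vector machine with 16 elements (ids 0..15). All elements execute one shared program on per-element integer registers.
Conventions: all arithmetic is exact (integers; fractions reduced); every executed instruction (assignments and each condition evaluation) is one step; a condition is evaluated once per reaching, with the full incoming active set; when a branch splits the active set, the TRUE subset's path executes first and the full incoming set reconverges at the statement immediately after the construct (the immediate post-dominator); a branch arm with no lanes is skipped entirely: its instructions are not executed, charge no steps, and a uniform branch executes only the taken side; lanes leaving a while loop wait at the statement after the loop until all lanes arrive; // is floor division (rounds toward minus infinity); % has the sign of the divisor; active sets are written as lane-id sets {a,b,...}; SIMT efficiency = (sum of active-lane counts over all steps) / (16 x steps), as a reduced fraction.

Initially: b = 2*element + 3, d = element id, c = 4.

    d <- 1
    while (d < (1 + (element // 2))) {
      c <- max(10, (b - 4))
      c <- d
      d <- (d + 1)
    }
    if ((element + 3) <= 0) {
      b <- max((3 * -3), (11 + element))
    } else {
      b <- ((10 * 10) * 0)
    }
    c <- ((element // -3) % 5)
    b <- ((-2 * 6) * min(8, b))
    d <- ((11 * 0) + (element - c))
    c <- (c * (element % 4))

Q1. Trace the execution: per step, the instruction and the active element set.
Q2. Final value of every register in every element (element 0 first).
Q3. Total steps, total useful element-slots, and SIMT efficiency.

step 0: d <- 1                       {0,1,2,3,4,5,6,7,8,9,10,11,12,13,14,15}
step 1: eval (d < (1 + (element // 2))) {0,1,2,3,4,5,6,7,8,9,10,11,12,13,14,15}
step 2: c <- max(10, (b - 4))        {2,3,4,5,6,7,8,9,10,11,12,13,14,15}
step 3: c <- d                       {2,3,4,5,6,7,8,9,10,11,12,13,14,15}
step 4: d <- (d + 1)                 {2,3,4,5,6,7,8,9,10,11,12,13,14,15}
step 5: eval (d < (1 + (element // 2))) {2,3,4,5,6,7,8,9,10,11,12,13,14,15}
step 6: c <- max(10, (b - 4))        {4,5,6,7,8,9,10,11,12,13,14,15}
step 7: c <- d                       {4,5,6,7,8,9,10,11,12,13,14,15}
step 8: d <- (d + 1)                 {4,5,6,7,8,9,10,11,12,13,14,15}
step 9: eval (d < (1 + (element // 2))) {4,5,6,7,8,9,10,11,12,13,14,15}
step 10: c <- max(10, (b - 4))        {6,7,8,9,10,11,12,13,14,15}
step 11: c <- d                       {6,7,8,9,10,11,12,13,14,15}
step 12: d <- (d + 1)                 {6,7,8,9,10,11,12,13,14,15}
step 13: eval (d < (1 + (element // 2))) {6,7,8,9,10,11,12,13,14,15}
step 14: c <- max(10, (b - 4))        {8,9,10,11,12,13,14,15}
step 15: c <- d                       {8,9,10,11,12,13,14,15}
step 16: d <- (d + 1)                 {8,9,10,11,12,13,14,15}
step 17: eval (d < (1 + (element // 2))) {8,9,10,11,12,13,14,15}
step 18: c <- max(10, (b - 4))        {10,11,12,13,14,15}
step 19: c <- d                       {10,11,12,13,14,15}
step 20: d <- (d + 1)                 {10,11,12,13,14,15}
step 21: eval (d < (1 + (element // 2))) {10,11,12,13,14,15}
step 22: c <- max(10, (b - 4))        {12,13,14,15}
step 23: c <- d                       {12,13,14,15}
step 24: d <- (d + 1)                 {12,13,14,15}
step 25: eval (d < (1 + (element // 2))) {12,13,14,15}
step 26: c <- max(10, (b - 4))        {14,15}
step 27: c <- d                       {14,15}
step 28: d <- (d + 1)                 {14,15}
step 29: eval (d < (1 + (element // 2))) {14,15}
step 30: eval ((element + 3) <= 0)    {0,1,2,3,4,5,6,7,8,9,10,11,12,13,14,15}
step 31: b <- ((10 * 10) * 0)         {0,1,2,3,4,5,6,7,8,9,10,11,12,13,14,15}
step 32: c <- ((element // -3) % 5)   {0,1,2,3,4,5,6,7,8,9,10,11,12,13,14,15}
step 33: b <- ((-2 * 6) * min(8, b))  {0,1,2,3,4,5,6,7,8,9,10,11,12,13,14,15}
step 34: d <- ((11 * 0) + (element - c)) {0,1,2,3,4,5,6,7,8,9,10,11,12,13,14,15}
step 35: c <- (c * (element % 4))     {0,1,2,3,4,5,6,7,8,9,10,11,12,13,14,15}

Answer: 36 steps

b: 0,0,0,0,0,0,0,0,0,0,0,0,0,0,0,0
d: 0,-3,-2,-1,1,2,3,5,6,7,9,10,11,13,14,15
c: 0,4,8,12,0,3,6,6,0,2,2,3,0,0,0,0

steps = 36; useful = 352; efficiency = 352/576 = 11/18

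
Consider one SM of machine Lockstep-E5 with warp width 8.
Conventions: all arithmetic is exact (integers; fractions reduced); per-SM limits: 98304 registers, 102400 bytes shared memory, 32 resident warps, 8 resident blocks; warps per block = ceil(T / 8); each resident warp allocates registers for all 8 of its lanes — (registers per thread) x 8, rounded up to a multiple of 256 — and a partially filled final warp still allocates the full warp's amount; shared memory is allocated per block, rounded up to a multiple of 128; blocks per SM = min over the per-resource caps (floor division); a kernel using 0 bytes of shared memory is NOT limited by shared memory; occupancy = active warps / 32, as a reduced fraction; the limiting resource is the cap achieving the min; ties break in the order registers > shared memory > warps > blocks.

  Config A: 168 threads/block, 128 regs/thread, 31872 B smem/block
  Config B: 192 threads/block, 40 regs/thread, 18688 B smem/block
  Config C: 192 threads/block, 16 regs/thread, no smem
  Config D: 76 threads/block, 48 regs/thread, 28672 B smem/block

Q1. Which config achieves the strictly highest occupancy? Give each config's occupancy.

occupancies: A 21/32, B 3/4, C 3/4, D 15/16

Answer: D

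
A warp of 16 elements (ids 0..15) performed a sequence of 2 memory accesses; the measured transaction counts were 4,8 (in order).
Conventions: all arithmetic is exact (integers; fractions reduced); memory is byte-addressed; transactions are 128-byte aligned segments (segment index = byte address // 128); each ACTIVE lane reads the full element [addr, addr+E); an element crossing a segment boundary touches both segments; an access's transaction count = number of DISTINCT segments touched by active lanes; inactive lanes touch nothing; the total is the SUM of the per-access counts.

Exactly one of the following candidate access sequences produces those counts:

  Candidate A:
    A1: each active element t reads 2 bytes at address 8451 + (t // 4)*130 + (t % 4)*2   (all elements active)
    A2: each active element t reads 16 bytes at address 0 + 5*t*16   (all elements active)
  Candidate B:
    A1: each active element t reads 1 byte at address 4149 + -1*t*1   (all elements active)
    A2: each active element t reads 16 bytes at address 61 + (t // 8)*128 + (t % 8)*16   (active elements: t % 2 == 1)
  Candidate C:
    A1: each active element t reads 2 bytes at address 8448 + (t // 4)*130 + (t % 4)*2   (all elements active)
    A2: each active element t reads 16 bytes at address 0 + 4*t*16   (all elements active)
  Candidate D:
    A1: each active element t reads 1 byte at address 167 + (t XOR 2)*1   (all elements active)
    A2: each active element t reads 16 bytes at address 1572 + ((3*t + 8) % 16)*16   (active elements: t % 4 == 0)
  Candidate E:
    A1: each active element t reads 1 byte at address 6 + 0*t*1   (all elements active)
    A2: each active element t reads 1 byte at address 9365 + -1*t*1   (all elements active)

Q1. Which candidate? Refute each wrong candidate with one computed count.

A: A2 gives 10 transactions, not 8
B: A1 gives 1 transaction, not 4
D: A1 gives 1 transaction, not 4
E: A1 gives 1 transaction, not 4
C: all counts match (4,8)

Answer: C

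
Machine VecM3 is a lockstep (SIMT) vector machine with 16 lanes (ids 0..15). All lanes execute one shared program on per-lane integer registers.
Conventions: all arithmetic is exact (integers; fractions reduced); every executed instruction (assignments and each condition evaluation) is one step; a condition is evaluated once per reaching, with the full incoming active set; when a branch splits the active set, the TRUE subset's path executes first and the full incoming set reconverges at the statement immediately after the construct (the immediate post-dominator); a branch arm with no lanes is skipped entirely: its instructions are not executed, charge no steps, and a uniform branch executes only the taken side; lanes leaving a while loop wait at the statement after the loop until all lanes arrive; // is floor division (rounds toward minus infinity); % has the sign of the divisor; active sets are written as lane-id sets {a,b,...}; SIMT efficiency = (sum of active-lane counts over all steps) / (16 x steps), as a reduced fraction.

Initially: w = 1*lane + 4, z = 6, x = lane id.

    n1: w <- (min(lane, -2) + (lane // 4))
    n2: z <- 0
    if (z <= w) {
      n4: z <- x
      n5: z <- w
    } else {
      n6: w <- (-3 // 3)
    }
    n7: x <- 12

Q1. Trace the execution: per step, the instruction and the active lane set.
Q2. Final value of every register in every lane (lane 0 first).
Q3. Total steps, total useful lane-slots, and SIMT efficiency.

step 0: w <- (min(lane, -2) + (lane // 4)) {0,1,2,3,4,5,6,7,8,9,10,11,12,13,14,15}
step 1: z <- 0                       {0,1,2,3,4,5,6,7,8,9,10,11,12,13,14,15}
step 2: eval (z <= w)                {0,1,2,3,4,5,6,7,8,9,10,11,12,13,14,15}
step 3: z <- x                       {8,9,10,11,12,13,14,15}
step 4: z <- w                       {8,9,10,11,12,13,14,15}
step 5: w <- (-3 // 3)               {0,1,2,3,4,5,6,7}
step 6: x <- 12                      {0,1,2,3,4,5,6,7,8,9,10,11,12,13,14,15}

Answer: 7 steps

w: -1,-1,-1,-1,-1,-1,-1,-1,0,0,0,0,1,1,1,1
z: 0,0,0,0,0,0,0,0,0,0,0,0,1,1,1,1
x: 12,12,12,12,12,12,12,12,12,12,12,12,12,12,12,12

steps = 7; useful = 88; efficiency = 88/112 = 11/14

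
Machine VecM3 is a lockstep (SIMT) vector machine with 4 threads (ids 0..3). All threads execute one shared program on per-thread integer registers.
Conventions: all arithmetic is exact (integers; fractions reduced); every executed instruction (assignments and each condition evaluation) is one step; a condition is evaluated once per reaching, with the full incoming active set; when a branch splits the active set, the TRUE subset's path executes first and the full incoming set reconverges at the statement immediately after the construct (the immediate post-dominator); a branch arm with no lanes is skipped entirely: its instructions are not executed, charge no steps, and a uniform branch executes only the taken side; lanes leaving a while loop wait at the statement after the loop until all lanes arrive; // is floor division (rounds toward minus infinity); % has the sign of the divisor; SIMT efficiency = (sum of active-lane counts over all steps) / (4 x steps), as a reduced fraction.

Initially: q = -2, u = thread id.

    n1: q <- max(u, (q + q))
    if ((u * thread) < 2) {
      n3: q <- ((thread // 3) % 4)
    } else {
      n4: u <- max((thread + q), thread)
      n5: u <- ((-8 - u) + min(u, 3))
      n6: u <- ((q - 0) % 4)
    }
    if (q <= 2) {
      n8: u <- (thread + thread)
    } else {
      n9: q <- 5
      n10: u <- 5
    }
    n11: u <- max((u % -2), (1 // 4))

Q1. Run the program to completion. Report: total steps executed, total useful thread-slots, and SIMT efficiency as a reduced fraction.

Answer: 11 steps, 29 useful, 29/44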